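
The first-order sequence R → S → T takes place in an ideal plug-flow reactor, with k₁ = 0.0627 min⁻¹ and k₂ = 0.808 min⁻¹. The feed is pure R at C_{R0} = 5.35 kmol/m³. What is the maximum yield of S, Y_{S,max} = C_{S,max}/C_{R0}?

0.0626

Evaluating C_S at τ_opt = ln(k₂/k₁)/(k₂−k₁) gives C_{S,max}/C_{R0} = (k₁/k₂)^[k₂/(k₂−k₁)].
= (0.0627/0.808)^(0.808/(0.808−0.0627)) = (0.07760)^(1.084) = 0.06258.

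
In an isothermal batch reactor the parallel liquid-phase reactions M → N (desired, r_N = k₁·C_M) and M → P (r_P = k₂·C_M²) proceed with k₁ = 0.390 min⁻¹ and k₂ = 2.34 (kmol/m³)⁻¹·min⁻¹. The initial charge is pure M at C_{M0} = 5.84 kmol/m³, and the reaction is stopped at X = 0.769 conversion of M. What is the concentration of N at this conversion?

C_M = C_{M0}(1−X) = 1.349 kmol/m³.
Along a PFR/batch, dC_N/dC_M = −r_N/(r_N+r_P) = −k₁/(k₁+k₂·C_M).
Integrating from C_{M0} to C_M: C_N = (0.390/2.34)·ln[(0.390+2.34·5.84)/(0.390+2.34·1.35)] = 0.1667·ln(14.06/3.547) = 0.2295 kmol/m³.

0.229 kmol/m³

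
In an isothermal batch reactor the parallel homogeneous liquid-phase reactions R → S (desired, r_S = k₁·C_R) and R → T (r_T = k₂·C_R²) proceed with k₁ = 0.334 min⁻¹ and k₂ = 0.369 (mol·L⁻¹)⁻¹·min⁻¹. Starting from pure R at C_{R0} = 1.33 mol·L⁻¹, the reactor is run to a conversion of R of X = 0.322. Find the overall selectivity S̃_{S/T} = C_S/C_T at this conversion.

0.817

C_R = C_{R0}(1−X) = 0.9017 mol·L⁻¹.
Along a PFR/batch, dC_S/dC_R = −r_S/(r_S+r_T) = −k₁/(k₁+k₂·C_R).
Integrating from C_{R0} to C_R: C_S = (0.334/0.369)·ln[(0.334+0.369·1.33)/(0.334+0.369·0.902)] = 0.9051·ln(0.8248/0.6667) = 0.1925 mol·L⁻¹.
C_T = (C_{R0}−C_R)−C_S = 0.2357 mol·L⁻¹; S̃_{S/T} = 0.1925/0.2357 = 0.817.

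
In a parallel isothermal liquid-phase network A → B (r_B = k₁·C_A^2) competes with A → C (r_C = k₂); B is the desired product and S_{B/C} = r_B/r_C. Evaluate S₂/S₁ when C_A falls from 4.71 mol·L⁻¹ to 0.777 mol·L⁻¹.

0.0272

S_{B/C} = (k₁/k₂)·C_A^2, so S₂/S₁ = (C_{A,2}/C_{A,1})^2.
= (0.777/4.71)^2 = (0.1650)^2 = 0.0272.
Selectivity toward B falls as C_A falls — high-concentration operation is favoured.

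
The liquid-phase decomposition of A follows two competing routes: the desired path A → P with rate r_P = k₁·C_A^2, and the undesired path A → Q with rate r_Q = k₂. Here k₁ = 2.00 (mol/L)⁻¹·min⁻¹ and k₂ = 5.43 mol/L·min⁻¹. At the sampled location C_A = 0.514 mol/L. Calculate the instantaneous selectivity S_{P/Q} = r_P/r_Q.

S_{P/Q} = r_P/r_Q = (k₁·C_A^2)/(k₂) = (k₁/k₂)·C_A^2.
= (2.00×0.5140^2) / (5.43) = 0.5284/5.430 = 0.0973.
Since the desired path is higher order in A, keeping C_A high (PFR or concentrated feed) favours P.

0.0973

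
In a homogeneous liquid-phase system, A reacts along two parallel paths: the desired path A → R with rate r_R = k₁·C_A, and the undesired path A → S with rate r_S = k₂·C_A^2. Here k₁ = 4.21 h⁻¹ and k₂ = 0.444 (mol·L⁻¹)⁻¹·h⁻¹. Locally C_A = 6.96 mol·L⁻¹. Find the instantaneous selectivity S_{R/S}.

1.36

S_{R/S} = r_R/r_S = (k₁·C_A)/(k₂·C_A^2) = (k₁/k₂)·C_A⁻¹.
= (4.21×6.960) / (0.444×6.960^2) = 29.30/21.51 = 1.36.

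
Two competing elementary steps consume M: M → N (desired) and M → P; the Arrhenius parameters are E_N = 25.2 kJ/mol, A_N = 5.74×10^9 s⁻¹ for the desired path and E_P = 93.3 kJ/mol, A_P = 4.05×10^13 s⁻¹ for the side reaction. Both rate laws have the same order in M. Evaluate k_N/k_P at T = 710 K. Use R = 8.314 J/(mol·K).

k_N/k_P = (A_N/A_P)·exp[−(E_N−E_P)/(RT)] = (A_N/A_P)·exp[(E_P−E_N)/(RT)].
(E_P−E_N)/(RT) = (93.3−25.2)×10³/(8.314×710) = 68100/5903 = 11.54.
k_N/k_P = (5.74×10^9/4.05×10^13)·exp(11.54) = 1.417×10^-4 × 1.024×10^5 = 14.5.
Since E_N < E_P, lowering the temperature improves selectivity toward N.

14.5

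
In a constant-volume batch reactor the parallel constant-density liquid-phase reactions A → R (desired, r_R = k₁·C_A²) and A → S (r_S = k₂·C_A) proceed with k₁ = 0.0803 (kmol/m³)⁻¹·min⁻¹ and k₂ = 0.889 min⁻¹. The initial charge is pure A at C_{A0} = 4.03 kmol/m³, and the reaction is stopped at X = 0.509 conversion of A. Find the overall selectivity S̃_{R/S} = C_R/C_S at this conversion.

C_A = C_{A0}(1−X) = 1.979 kmol/m³.
Along a PFR/batch, dC_S/dC_A = −r_S/(r_R+r_S) = −k₂/(k₂+k₁·C_A).
Integrating from C_{A0} to C_A: C_S = (0.889/0.0803)·ln[(0.889+0.0803·4.03)/(0.889+0.0803·1.98)] = 11.07·ln(1.213/1.048) = 1.616 kmol/m³.
Then C_R = (C_{A0}−C_A) − C_S = 2.051 − 1.616 = 0.4350 kmol/m³.
S̃_{R/S} = C_R/C_S = 0.4350/1.616 = 0.269.

0.269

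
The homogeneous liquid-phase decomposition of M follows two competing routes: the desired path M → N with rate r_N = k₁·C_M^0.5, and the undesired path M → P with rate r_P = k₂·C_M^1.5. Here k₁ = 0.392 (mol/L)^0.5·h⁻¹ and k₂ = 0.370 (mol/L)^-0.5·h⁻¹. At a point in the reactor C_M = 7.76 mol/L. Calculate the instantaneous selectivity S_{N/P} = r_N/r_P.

0.137

S_{N/P} = r_N/r_P = (k₁·C_M^0.5)/(k₂·C_M^1.5) = (k₁/k₂)·C_M⁻¹.
= (0.392×7.760^0.5) / (0.370×7.760^1.5) = 1.092/7.998 = 0.137.
The undesired path is higher order in M, so low C_M (CSTR or dilute feed) favours N.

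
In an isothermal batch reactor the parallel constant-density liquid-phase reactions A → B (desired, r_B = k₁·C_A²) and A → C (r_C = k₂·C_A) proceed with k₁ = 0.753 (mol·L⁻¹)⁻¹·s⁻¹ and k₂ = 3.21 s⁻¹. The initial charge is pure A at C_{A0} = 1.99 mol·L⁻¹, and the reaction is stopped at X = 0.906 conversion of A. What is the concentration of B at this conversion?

0.353 mol·L⁻¹

C_A = C_{A0}(1−X) = 0.1871 mol·L⁻¹.
Along a PFR/batch, dC_C/dC_A = −r_C/(r_B+r_C) = −k₂/(k₂+k₁·C_A).
Integrating from C_{A0} to C_A: C_C = (3.21/0.753)·ln[(3.21+0.753·1.99)/(3.21+0.753·0.187)] = 4.263·ln(4.708/3.351) = 1.450 mol·L⁻¹.
Then C_B = (C_{A0}−C_A) − C_C = 1.803 − 1.450 = 0.3529 mol·L⁻¹.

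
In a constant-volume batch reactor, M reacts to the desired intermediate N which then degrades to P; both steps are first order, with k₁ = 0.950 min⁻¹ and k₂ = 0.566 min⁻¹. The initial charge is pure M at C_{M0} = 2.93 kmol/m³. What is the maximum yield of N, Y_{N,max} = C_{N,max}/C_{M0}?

0.466

Evaluating C_N at t_opt = ln(k₂/k₁)/(k₂−k₁) gives C_{N,max}/C_{M0} = (k₁/k₂)^[k₂/(k₂−k₁)].
= (0.950/0.566)^(0.566/(0.566−0.950)) = (1.678)^(-1.474) = 0.4661.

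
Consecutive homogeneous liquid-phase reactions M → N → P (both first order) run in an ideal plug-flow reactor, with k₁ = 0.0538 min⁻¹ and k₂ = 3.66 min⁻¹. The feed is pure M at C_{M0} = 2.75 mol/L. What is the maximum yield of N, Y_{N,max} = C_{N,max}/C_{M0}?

0.0138

At the optimum, C_{N,max}/C_{M0} = (k₁/k₂)^[k₂/(k₂−k₁)].
= (0.0538/3.66)^(3.66/(3.66−0.0538)) = (0.01470)^(1.015) = 0.01380.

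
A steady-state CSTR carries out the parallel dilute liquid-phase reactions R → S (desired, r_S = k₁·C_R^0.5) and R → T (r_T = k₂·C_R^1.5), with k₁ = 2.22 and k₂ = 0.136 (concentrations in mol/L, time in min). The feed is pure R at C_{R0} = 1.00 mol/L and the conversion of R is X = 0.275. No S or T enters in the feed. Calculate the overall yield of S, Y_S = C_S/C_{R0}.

Exit C_R = C_{R0}(1−X) = 1.00×0.725 = 0.7250 mol/L.
In a CSTR the entire volume is at exit conditions, so r_S = 2.22×0.7250^0.5 = 1.890 and r_T = 0.136×0.7250^1.5 = 0.08395.
Fraction of consumed R going to S: r_S/(r_S+r_T) = 0.9575.
C_S = 0.9575·C_{R0}·X = 0.9575×1.00×0.275 = 0.263 mol/L; Y_S = C_S/C_{R0} = 0.263.

0.263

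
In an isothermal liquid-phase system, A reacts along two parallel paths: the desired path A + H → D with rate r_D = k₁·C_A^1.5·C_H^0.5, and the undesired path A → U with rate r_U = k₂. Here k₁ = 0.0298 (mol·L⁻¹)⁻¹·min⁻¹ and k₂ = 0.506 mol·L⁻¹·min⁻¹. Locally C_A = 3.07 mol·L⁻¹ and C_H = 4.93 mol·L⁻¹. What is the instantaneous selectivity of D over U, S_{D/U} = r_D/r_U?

S_{D/U} = r_D/r_U = (k₁·C_A^1.5·C_H^0.5)/(k₂) = (k₁/k₂)·C_A^1.5·C_H^0.5.
= (0.0298×3.070^1.5×4.930^0.5) / (0.506) = 0.3559/0.5060 = 0.703.
Since the desired path is higher order in A, keeping C_A high (PFR or concentrated feed) favours D.

0.703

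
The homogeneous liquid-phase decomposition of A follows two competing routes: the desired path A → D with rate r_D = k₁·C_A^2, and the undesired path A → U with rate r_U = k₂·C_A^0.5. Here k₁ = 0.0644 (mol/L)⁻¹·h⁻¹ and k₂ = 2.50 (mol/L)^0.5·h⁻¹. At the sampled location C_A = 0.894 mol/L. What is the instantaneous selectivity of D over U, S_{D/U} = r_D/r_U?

0.0218

S_{D/U} = r_D/r_U = (k₁·C_A^2)/(k₂·C_A^0.5) = (k₁/k₂)·C_A^1.5.
= (0.0644×0.8940^2) / (2.50×0.8940^0.5) = 0.05147/2.364 = 0.0218.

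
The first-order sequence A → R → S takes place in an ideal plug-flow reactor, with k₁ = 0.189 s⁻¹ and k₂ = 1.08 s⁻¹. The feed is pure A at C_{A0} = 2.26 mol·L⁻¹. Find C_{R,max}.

0.273 mol·L⁻¹

At the optimum, C_{R,max}/C_{A0} = (k₁/k₂)^[k₂/(k₂−k₁)].
= (0.189/1.08)^(1.08/(1.08−0.189)) = (0.1750)^(1.212) = 0.1209.
C_{R,max} = 0.1209×2.26 = 0.273 mol·L⁻¹.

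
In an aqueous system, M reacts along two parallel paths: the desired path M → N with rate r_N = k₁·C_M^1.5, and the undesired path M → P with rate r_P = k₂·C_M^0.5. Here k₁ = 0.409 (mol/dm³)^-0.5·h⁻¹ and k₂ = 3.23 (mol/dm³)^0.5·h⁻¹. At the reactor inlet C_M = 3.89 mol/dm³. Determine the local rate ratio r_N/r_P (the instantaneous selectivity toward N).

0.493

S_{N/P} = r_N/r_P = (k₁·C_M^1.5)/(k₂·C_M^0.5) = (k₁/k₂)·C_M.
= (0.409×3.890^1.5) / (3.23×3.890^0.5) = 3.138/6.371 = 0.493.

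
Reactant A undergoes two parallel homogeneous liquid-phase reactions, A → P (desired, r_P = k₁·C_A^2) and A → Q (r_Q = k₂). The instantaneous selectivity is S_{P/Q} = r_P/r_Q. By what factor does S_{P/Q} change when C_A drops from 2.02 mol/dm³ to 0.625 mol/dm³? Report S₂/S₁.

S_{P/Q} = (k₁/k₂)·C_A^2, so S₂/S₁ = (C_{A,2}/C_{A,1})^2.
= (0.625/2.02)^2 = (0.3094)^2 = 0.0957.

0.0957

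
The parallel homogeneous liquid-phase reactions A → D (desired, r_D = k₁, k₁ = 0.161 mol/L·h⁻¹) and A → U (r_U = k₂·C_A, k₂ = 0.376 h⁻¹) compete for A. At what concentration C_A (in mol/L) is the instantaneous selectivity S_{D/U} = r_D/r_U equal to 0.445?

S_{D/U} = (k₁/k₂)·C_A⁻¹ ⇒ C_A = (S·k₂/k₁)^(-1).
= (0.445×0.376/0.161)^(-1) = (1.039)^(-1) = 0.962 mol/L.

0.962 mol/L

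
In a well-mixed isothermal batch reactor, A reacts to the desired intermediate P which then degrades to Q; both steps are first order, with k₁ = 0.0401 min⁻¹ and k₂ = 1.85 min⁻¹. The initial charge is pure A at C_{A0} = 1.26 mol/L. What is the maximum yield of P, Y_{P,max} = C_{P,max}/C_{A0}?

0.0199

Evaluating C_P at t_opt = ln(k₂/k₁)/(k₂−k₁) gives C_{P,max}/C_{A0} = (k₁/k₂)^[k₂/(k₂−k₁)].
= (0.0401/1.85)^(1.85/(1.85−0.0401)) = (0.02168)^(1.022) = 0.01991.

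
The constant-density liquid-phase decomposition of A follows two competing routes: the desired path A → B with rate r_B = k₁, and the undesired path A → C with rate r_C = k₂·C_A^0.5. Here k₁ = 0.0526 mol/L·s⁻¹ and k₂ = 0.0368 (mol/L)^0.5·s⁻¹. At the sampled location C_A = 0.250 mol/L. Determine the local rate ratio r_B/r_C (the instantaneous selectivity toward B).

2.86

S_{B/C} = r_B/r_C = (k₁)/(k₂·C_A^0.5) = (k₁/k₂)·C_A^-0.5.
= (0.0526) / (0.0368×0.2500^0.5) = 0.05260/0.01840 = 2.86.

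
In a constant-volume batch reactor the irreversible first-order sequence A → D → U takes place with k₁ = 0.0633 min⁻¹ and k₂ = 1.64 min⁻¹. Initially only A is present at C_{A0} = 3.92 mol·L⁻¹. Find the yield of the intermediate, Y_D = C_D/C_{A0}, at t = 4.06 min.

0.0310

Solving the coupled first-order balances gives C_D(t) = [k₁/(k₂−k₁)]·C_{A0}·(e^(−k₁t) − e^(−k₂t)).
e^(−k₁t) = e^(−0.0633×4.06) = e^(−0.2570) = 0.7734; e^(−k₂t) = e^(−6.658) = 0.001283.
C_D = 0.0633×3.92/(1.64−0.0633) × (0.7734−0.001283) = 0.1574×0.7721 = 0.1215 mol·L⁻¹.
Y_D = C_D/C_{A0} = 0.1215/3.92 = 0.0310.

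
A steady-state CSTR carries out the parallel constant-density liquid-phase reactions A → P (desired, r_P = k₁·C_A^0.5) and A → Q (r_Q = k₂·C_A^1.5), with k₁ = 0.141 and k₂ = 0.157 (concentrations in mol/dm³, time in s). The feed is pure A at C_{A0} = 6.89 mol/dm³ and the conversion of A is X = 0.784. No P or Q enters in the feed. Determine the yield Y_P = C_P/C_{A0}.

Exit C_A = C_{A0}(1−X) = 6.89×0.216 = 1.488 mol/dm³.
Rates in a CSTR are evaluated at the outlet concentration: r_P = 0.141×1.488^0.5 = 0.1720, r_Q = 0.157×1.488^1.5 = 0.2850.
Fraction of consumed A going to P: r_P/(r_P+r_Q) = 0.3763.
C_P = 0.3763·C_{A0}·X = 0.3763×6.89×0.784 = 2.03 mol/dm³; Y_P = C_P/C_{A0} = 0.295.

0.295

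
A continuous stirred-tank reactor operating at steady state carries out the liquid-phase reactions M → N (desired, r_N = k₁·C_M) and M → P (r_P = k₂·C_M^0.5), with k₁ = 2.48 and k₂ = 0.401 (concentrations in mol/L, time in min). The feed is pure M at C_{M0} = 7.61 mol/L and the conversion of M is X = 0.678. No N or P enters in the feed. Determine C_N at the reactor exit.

Exit C_M = C_{M0}(1−X) = 7.61×0.322 = 2.450 mol/L.
Rates in a CSTR are evaluated at the outlet concentration: r_N = 2.48×2.450 = 6.077, r_P = 0.401×2.450^0.5 = 0.6277.
Fraction of consumed M going to N: r_N/(r_N+r_P) = 0.9064.
C_N = 0.9064·C_{M0}·X = 0.9064×7.61×0.678 = 4.68 mol/L.

4.68 mol/L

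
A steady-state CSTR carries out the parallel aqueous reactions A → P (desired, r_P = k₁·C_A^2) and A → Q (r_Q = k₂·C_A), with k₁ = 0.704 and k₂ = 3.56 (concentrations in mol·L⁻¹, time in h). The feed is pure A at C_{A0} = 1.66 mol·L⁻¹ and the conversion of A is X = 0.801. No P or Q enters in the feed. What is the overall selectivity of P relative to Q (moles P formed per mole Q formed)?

0.0653

Exit C_A = C_{A0}(1−X) = 1.66×0.199 = 0.3303 mol·L⁻¹.
A CSTR operates uniformly at the exit composition, giving r_P = 0.07682 and r_Q = 1.176 (each k·C_A^n at C_A = 0.3303).
Overall selectivity = C_P/C_Q = r_Pτ/(r_Qτ) = r_P/r_Q = 0.0653.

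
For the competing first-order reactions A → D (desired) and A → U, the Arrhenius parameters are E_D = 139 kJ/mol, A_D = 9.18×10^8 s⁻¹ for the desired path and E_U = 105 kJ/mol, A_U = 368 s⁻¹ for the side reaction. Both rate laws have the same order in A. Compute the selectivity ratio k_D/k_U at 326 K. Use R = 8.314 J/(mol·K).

8.89

With equal orders, S_{D/U} = k_D/k_U = (A_D/A_U)·exp[(E_U−E_D)/(RT)].
(E_U−E_D)/(RT) = (105−139)×10³/(8.314×326) = -34000/2710 = -12.54.
k_D/k_U = (9.18×10^8/368)·exp(-12.54) = 2.495×10^6 × 3.565×10^-6 = 8.89.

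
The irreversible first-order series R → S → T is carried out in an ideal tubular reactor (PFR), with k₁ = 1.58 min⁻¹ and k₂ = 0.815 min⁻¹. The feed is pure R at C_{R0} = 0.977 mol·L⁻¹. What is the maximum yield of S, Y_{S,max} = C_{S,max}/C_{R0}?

0.494

For a first-order series the maximum intermediate yield is C_{S,max}/C_{R0} = (k₁/k₂)^[k₂/(k₂−k₁)].
= (1.58/0.815)^(0.815/(0.815−1.58)) = (1.939)^(-1.065) = 0.4940.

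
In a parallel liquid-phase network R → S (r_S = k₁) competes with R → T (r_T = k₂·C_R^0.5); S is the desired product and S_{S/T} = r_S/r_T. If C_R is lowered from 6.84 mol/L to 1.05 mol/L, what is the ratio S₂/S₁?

S_{S/T} = (k₁/k₂)·C_R^-0.5, so S₂/S₁ = (C_{R,2}/C_{R,1})^-0.5.
= (1.05/6.84)^(-0.5) = (0.1535)^(-0.5) = 2.55.
Selectivity toward S rises as C_R falls — low-concentration operation is favoured.

2.55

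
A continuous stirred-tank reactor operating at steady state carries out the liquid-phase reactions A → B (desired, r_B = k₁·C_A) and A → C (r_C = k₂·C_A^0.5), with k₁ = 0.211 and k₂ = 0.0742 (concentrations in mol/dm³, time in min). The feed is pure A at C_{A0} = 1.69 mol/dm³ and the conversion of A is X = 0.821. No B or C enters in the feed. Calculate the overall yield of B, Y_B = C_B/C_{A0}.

0.501

Exit C_A = C_{A0}(1−X) = 1.69×0.179 = 0.3025 mol/dm³.
Rates in a CSTR are evaluated at the outlet concentration: r_B = 0.211×0.3025 = 0.06383, r_C = 0.0742×0.3025^0.5 = 0.04081.
Fraction of consumed A going to B: r_B/(r_B+r_C) = 0.6100.
C_B = 0.6100·C_{A0}·X = 0.6100×1.69×0.821 = 0.846 mol/dm³; Y_B = C_B/C_{A0} = 0.501.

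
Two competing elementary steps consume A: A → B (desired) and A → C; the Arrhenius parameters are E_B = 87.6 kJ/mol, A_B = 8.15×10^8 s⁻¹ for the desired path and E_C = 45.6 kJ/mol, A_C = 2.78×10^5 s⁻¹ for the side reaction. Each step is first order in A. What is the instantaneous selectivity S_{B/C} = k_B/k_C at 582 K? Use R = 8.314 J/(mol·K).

k_B/k_C = (A_B/A_C)·exp[−(E_B−E_C)/(RT)] = (A_B/A_C)·exp[(E_C−E_B)/(RT)].
(E_C−E_B)/(RT) = (45.6−87.6)×10³/(8.314×582) = -42000/4839 = -8.680.
k_B/k_C = (8.15×10^8/2.78×10^5)·exp(-8.680) = 2932 × 1.700×10^-4 = 0.498.

0.498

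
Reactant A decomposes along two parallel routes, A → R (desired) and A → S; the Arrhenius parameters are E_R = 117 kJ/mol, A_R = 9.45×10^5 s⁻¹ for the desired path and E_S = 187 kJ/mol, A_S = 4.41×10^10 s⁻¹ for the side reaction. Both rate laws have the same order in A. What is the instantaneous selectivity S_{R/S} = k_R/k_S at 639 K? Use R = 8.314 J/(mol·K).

11.3

Since both paths have the same order in A, the concentration cancels and S_{R/S} = k_R/k_S = (A_R/A_S)·exp[(E_S−E_R)/(RT)].
(E_S−E_R)/(RT) = (187−117)×10³/(8.314×639) = 70000/5313 = 13.18.
k_R/k_S = (9.45×10^5/4.41×10^10)·exp(13.18) = 2.143×10^-5 × 5.276×10^5 = 11.3.
Since E_R < E_S, lowering the temperature improves selectivity toward R.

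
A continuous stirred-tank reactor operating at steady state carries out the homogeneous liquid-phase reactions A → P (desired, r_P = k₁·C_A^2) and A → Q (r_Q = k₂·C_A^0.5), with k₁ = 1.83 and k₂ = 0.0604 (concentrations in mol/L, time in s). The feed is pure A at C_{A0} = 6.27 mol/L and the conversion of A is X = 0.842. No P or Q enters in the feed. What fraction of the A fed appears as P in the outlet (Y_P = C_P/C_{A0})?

0.815

Exit C_A = C_{A0}(1−X) = 6.27×0.158 = 0.9907 mol/L.
Rates in a CSTR are evaluated at the outlet concentration: r_P = 1.83×0.9907^2 = 1.796, r_Q = 0.0604×0.9907^0.5 = 0.06012.
Fraction of consumed A going to P: r_P/(r_P+r_Q) = 0.9676.
C_P = 0.9676·C_{A0}·X = 0.9676×6.27×0.842 = 5.11 mol/L; Y_P = C_P/C_{A0} = 0.815.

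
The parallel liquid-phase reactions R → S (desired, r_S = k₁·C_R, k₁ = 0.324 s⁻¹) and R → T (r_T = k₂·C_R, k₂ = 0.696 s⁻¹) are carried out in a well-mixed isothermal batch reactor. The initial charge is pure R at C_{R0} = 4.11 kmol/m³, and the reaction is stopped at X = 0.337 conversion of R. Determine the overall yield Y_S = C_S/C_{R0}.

C_R = C_{R0}(1−X) = 2.725 kmol/m³.
Both paths are first order in R, so the instantaneous fraction to S is constant: dC_S/d(−C_R) = k₁/(k₁+k₂) = 0.3176.
C_S = 0.3176·(C_{R0}−C_R) = 0.3176×1.385 = 0.440 kmol/m³.
Y_S = C_S/C_{R0} = 0.4400/4.11 = 0.107.

0.107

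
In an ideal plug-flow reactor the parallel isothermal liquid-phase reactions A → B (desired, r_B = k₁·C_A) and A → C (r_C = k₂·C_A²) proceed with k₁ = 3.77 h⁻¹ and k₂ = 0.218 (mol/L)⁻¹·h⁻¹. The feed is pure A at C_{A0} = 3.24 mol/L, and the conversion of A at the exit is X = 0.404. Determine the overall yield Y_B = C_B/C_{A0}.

C_A = C_{A0}(1−X) = 1.931 mol/L.
Along a PFR/batch, dC_B/dC_A = −r_B/(r_B+r_C) = −k₁/(k₁+k₂·C_A).
Integrating from C_{A0} to C_A: C_B = (3.77/0.218)·ln[(3.77+0.218·3.24)/(3.77+0.218·1.93)] = 17.29·ln(4.476/4.191) = 1.139 mol/L.
Y_B = C_B/C_{A0} = 1.139/3.24 = 0.352.

0.352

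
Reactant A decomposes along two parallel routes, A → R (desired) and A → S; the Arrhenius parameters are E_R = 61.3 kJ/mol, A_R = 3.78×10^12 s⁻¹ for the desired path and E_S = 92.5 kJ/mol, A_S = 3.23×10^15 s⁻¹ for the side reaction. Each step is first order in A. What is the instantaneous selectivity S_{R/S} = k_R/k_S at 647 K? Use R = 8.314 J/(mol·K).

0.387

k_R/k_S = (A_R/A_S)·exp[−(E_R−E_S)/(RT)] = (A_R/A_S)·exp[(E_S−E_R)/(RT)].
(E_S−E_R)/(RT) = (92.5−61.3)×10³/(8.314×647) = 31200/5379 = 5.800.
k_R/k_S = (3.78×10^12/3.23×10^15)·exp(5.800) = 0.001170 × 330.4 = 0.387.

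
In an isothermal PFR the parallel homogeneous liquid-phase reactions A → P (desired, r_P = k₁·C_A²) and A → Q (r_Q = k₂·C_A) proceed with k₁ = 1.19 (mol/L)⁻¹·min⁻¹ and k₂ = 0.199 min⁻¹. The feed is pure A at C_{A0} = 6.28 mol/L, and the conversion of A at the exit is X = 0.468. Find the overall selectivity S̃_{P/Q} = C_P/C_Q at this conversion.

C_A = C_{A0}(1−X) = 3.341 mol/L.
Along a PFR/batch, dC_Q/dC_A = −r_Q/(r_P+r_Q) = −k₂/(k₂+k₁·C_A).
Integrating from C_{A0} to C_A: C_Q = (0.199/1.19)·ln[(0.199+1.19·6.28)/(0.199+1.19·3.34)] = 0.1672·ln(7.672/4.175) = 0.1018 mol/L.
Then C_P = (C_{A0}−C_A) − C_Q = 2.939 − 0.1018 = 2.837 mol/L.
S̃_{P/Q} = C_P/C_Q = 2.837/0.1018 = 27.9.

27.9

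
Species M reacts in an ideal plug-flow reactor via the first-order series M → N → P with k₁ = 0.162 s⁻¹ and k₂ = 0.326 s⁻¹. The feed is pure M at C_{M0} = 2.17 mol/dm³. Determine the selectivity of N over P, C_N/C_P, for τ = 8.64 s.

For first-order series with pure M initially, C_N(τ) = k₁C_{M0}/(k₂−k₁)·(e^(−k₁τ) − e^(−k₂τ)).
e^(−k₁τ) = e^(−0.162×8.64) = e^(−1.400) = 0.2467; e^(−k₂τ) = e^(−2.817) = 0.05981.
C_N = 0.162×2.17/(0.326−0.162) × (0.2467−0.05981) = 2.144×0.1869 = 0.4006 mol/dm³.
C_M = C_{M0}e^(−k₁τ) = 0.5353 mol/dm³, so C_P = C_{M0}−C_M−C_N = 1.234 mol/dm³; C_N/C_P = 0.325.

0.325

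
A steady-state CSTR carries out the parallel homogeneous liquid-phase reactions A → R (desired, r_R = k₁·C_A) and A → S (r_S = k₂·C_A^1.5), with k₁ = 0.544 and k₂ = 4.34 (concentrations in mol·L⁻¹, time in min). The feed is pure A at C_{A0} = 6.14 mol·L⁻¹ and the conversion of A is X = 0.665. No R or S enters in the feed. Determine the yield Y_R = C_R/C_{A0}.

Exit C_A = C_{A0}(1−X) = 6.14×0.335 = 2.057 mol·L⁻¹.
In a CSTR the entire volume is at exit conditions, so r_R = 0.544×2.057 = 1.119 and r_S = 4.34×2.057^1.5 = 12.80.
Fraction of consumed A going to R: r_R/(r_R+r_S) = 0.08037.
C_R = 0.08037·C_{A0}·X = 0.08037×6.14×0.665 = 0.328 mol·L⁻¹; Y_R = C_R/C_{A0} = 0.0534.

0.0534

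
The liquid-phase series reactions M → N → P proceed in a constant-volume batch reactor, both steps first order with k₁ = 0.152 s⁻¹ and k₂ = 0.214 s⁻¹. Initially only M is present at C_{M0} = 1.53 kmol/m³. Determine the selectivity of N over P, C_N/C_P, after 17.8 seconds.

0.133

The intermediate concentration in a first-order A→B→C sequence is C_N = k₁C_{M0}(e^(−k₁t) − e^(−k₂t))/(k₂−k₁).
e^(−k₁t) = e^(−0.152×17.8) = e^(−2.706) = 0.06683; e^(−k₂t) = e^(−3.809) = 0.02217.
C_N = 0.152×1.53/(0.214−0.152) × (0.06683−0.02217) = 3.751×0.04466 = 0.1675 kmol/m³.
C_M = C_{M0}e^(−k₁t) = 0.1023 kmol/m³, so C_P = C_{M0}−C_M−C_N = 1.260 kmol/m³; C_N/C_P = 0.133.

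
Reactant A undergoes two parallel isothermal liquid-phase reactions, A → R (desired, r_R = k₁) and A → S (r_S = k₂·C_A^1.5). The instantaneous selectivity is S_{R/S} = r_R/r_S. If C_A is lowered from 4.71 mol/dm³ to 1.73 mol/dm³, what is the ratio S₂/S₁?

S_{R/S} = (k₁/k₂)·C_A^-1.5, so S₂/S₁ = (C_{A,2}/C_{A,1})^-1.5.
= (1.73/4.71)^(-1.5) = (0.3673)^(-1.5) = 4.49.
Selectivity toward R rises as C_A falls — low-concentration operation is favoured.

4.49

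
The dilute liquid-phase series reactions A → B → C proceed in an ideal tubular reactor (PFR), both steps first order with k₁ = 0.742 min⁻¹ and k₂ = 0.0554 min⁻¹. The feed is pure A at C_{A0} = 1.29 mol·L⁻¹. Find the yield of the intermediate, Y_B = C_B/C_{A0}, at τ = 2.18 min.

0.743

For first-order series with pure A initially, C_B(τ) = k₁C_{A0}/(k₂−k₁)·(e^(−k₁τ) − e^(−k₂τ)).
e^(−k₁τ) = e^(−0.742×2.18) = e^(−1.618) = 0.1984; e^(−k₂τ) = e^(−0.1208) = 0.8862.
C_B = 0.742×1.29/(0.0554−0.742) × (0.1984−0.8862) = (-1.394)×(-0.6879) = 0.9589 mol·L⁻¹.
Y_B = C_B/C_{A0} = 0.9589/1.29 = 0.743.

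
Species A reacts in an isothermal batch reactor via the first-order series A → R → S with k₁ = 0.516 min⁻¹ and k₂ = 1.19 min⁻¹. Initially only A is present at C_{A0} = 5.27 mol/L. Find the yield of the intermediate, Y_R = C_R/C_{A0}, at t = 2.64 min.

0.163

For first-order series with pure A initially, C_R(t) = k₁C_{A0}/(k₂−k₁)·(e^(−k₁t) − e^(−k₂t)).
e^(−k₁t) = e^(−0.516×2.64) = e^(−1.362) = 0.2561; e^(−k₂t) = e^(−3.142) = 0.04321.
C_R = 0.516×5.27/(1.19−0.516) × (0.2561−0.04321) = 4.035×0.2129 = 0.8589 mol/L.
Y_R = C_R/C_{A0} = 0.8589/5.27 = 0.163.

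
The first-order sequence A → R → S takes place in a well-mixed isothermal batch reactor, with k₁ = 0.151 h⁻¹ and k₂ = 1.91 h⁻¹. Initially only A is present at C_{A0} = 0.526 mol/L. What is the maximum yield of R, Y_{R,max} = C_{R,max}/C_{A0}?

0.0636

Evaluating C_R at t_opt = ln(k₂/k₁)/(k₂−k₁) gives C_{R,max}/C_{A0} = (k₁/k₂)^[k₂/(k₂−k₁)].
= (0.151/1.91)^(1.91/(1.91−0.151)) = (0.07906)^(1.086) = 0.06358.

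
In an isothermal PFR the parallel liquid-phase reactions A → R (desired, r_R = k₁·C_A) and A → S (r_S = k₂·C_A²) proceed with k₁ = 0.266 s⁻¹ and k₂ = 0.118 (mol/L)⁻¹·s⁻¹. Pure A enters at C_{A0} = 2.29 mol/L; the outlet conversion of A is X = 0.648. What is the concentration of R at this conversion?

0.891 mol/L

C_A = C_{A0}(1−X) = 0.8061 mol/L.
Along a PFR/batch, dC_R/dC_A = −r_R/(r_R+r_S) = −k₁/(k₁+k₂·C_A).
Integrating from C_{A0} to C_A: C_R = (0.266/0.118)·ln[(0.266+0.118·2.29)/(0.266+0.118·0.806)] = 2.254·ln(0.5362/0.3611) = 0.8912 mol/L.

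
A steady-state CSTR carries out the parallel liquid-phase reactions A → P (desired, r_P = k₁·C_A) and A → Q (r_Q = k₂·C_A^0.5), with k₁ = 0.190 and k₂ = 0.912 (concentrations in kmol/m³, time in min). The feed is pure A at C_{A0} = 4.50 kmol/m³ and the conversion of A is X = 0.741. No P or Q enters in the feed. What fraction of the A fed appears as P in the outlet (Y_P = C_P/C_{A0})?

0.136

Exit C_A = C_{A0}(1−X) = 4.50×0.259 = 1.165 kmol/m³.
Rates in a CSTR are evaluated at the outlet concentration: r_P = 0.190×1.165 = 0.2214, r_Q = 0.912×1.165^0.5 = 0.9846.
Fraction of consumed A going to P: r_P/(r_P+r_Q) = 0.1836.
C_P = 0.1836·C_{A0}·X = 0.1836×4.50×0.741 = 0.612 kmol/m³; Y_P = C_P/C_{A0} = 0.136.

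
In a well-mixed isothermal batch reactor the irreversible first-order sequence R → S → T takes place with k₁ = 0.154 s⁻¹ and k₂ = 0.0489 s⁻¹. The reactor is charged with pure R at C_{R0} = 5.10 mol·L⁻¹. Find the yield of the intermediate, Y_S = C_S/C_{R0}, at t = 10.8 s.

0.586

Solving the coupled first-order balances gives C_S(t) = [k₁/(k₂−k₁)]·C_{R0}·(e^(−k₁t) − e^(−k₂t)).
e^(−k₁t) = e^(−0.154×10.8) = e^(−1.663) = 0.1895; e^(−k₂t) = e^(−0.5281) = 0.5897.
C_S = 0.154×5.10/(0.0489−0.154) × (0.1895−0.5897) = (-7.473)×(-0.4002) = 2.991 mol·L⁻¹.
Y_S = C_S/C_{R0} = 2.991/5.10 = 0.586.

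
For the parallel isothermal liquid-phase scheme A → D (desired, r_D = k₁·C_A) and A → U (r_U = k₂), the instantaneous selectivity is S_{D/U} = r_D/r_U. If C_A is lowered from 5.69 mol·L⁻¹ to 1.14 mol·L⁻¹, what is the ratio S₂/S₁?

S_{D/U} = (k₁/k₂)·C_A, so S₂/S₁ = (C_{A,2}/C_{A,1}).
= 1.14/5.69 = 0.200.
Selectivity toward D falls as C_A falls — high-concentration operation is favoured.

0.200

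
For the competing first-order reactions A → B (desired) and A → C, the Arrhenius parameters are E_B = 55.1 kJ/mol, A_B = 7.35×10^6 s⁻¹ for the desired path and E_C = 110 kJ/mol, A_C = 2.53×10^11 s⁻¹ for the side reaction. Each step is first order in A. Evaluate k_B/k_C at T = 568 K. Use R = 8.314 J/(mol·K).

k_B/k_C = (A_B/A_C)·exp[−(E_B−E_C)/(RT)] = (A_B/A_C)·exp[(E_C−E_B)/(RT)].
(E_C−E_B)/(RT) = (110−55.1)×10³/(8.314×568) = 54900/4722 = 11.63.
k_B/k_C = (7.35×10^6/2.53×10^11)·exp(11.63) = 2.905×10^-5 × 1.119×10^5 = 3.25.
Since E_B < E_C, lowering the temperature improves selectivity toward B.

3.25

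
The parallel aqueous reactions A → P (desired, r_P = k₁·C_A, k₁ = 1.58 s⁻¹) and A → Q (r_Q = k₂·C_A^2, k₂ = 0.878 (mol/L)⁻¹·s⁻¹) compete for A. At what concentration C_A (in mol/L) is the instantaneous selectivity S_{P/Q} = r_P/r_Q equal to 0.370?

S_{P/Q} = (k₁/k₂)·C_A⁻¹ ⇒ C_A = (S·k₂/k₁)^(-1).
= (0.370×0.878/1.58)^(-1) = (0.2056)^(-1) = 4.86 mol/L.

4.86 mol/L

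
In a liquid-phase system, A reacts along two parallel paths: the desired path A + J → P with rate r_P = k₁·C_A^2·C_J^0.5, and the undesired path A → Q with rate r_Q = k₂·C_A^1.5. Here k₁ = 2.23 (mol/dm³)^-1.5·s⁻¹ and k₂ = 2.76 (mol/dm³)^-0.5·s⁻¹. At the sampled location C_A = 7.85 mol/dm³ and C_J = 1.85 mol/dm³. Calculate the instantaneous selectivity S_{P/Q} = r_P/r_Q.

3.08

S_{P/Q} = r_P/r_Q = (k₁·C_A^2·C_J^0.5)/(k₂·C_A^1.5) = (k₁/k₂)·C_A^0.5·C_J^0.5.
= (2.23×7.850^2×1.850^0.5) / (2.76×7.850^1.5) = 186.9/60.70 = 3.08.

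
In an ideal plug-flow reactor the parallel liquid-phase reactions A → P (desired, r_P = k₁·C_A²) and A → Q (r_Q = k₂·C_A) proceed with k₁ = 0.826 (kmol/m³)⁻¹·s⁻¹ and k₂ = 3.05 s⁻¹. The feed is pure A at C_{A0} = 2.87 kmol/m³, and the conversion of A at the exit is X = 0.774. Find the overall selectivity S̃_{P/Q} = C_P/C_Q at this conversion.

0.456

C_A = C_{A0}(1−X) = 0.6486 kmol/m³.
Along a PFR/batch, dC_Q/dC_A = −r_Q/(r_P+r_Q) = −k₂/(k₂+k₁·C_A).
Integrating from C_{A0} to C_A: C_Q = (3.05/0.826)·ln[(3.05+0.826·2.87)/(3.05+0.826·0.649)] = 3.692·ln(5.421/3.586) = 1.526 kmol/m³.
Then C_P = (C_{A0}−C_A) − C_Q = 2.221 − 1.526 = 0.6955 kmol/m³.
S̃_{P/Q} = C_P/C_Q = 0.6955/1.526 = 0.456.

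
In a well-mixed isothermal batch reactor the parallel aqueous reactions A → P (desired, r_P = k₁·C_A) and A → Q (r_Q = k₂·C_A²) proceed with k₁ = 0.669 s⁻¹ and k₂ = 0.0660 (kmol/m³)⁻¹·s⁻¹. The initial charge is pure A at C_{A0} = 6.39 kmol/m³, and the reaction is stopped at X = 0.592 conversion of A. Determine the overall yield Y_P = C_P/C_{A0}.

0.412

C_A = C_{A0}(1−X) = 2.607 kmol/m³.
Along a PFR/batch, dC_P/dC_A = −r_P/(r_P+r_Q) = −k₁/(k₁+k₂·C_A).
Integrating from C_{A0} to C_A: C_P = (0.669/0.0660)·ln[(0.669+0.0660·6.39)/(0.669+0.0660·2.61)] = 10.14·ln(1.091/0.8411) = 2.635 kmol/m³.
Y_P = C_P/C_{A0} = 2.635/6.39 = 0.412.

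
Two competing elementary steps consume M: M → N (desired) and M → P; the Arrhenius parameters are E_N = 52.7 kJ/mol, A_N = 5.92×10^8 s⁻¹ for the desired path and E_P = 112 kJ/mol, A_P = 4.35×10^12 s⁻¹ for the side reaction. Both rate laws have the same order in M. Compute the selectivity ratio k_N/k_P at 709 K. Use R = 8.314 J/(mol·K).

3.18

k_N/k_P = (A_N/A_P)·exp[−(E_N−E_P)/(RT)] = (A_N/A_P)·exp[(E_P−E_N)/(RT)].
(E_P−E_N)/(RT) = (112−52.7)×10³/(8.314×709) = 59300/5895 = 10.06.
k_N/k_P = (5.92×10^8/4.35×10^12)·exp(10.06) = 1.361×10^-4 × 23389 = 3.18.
Since E_N < E_P, lowering the temperature improves selectivity toward N.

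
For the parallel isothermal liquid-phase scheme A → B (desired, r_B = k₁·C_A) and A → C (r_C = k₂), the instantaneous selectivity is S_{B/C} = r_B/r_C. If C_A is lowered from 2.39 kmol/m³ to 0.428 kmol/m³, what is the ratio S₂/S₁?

0.179

S_{B/C} = (k₁/k₂)·C_A, so S₂/S₁ = (C_{A,2}/C_{A,1}).
= 0.428/2.39 = 0.179.
Selectivity toward B falls as C_A falls — high-concentration operation is favoured.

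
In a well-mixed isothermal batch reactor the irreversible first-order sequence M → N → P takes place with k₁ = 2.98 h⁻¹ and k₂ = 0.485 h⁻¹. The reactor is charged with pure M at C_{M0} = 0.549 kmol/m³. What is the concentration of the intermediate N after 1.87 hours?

The intermediate concentration in a first-order A→B→C sequence is C_N = k₁C_{M0}(e^(−k₁t) − e^(−k₂t))/(k₂−k₁).
e^(−k₁t) = e^(−2.98×1.87) = e^(−5.573) = 0.003801; e^(−k₂t) = e^(−0.9070) = 0.4038.
C_N = 2.98×0.549/(0.485−2.98) × (0.003801−0.4038) = (-0.6557)×(-0.4000) = 0.2623 kmol/m³.

0.262 kmol/m³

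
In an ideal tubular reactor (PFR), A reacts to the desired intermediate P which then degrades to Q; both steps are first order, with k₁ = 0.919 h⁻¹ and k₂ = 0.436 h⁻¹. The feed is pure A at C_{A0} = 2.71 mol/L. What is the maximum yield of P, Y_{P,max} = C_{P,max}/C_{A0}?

0.510

At the optimum, C_{P,max}/C_{A0} = (k₁/k₂)^[k₂/(k₂−k₁)].
= (0.919/0.436)^(0.436/(0.436−0.919)) = (2.108)^(-0.9027) = 0.5101.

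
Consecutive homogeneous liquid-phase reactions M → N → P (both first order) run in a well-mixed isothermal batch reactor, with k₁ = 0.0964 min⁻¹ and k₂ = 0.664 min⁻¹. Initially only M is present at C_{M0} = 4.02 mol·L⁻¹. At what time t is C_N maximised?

The intermediate peaks when r₁ = r₂, i.e. k₁e^(−k₁t) = k₂e^(−k₂t), giving t_opt = ln(k₂/k₁)/(k₂−k₁).
= ln(0.664/0.0964)/(0.664−0.0964) = ln(6.888)/0.5676 = 1.930/0.5676 = 3.40 min.

3.40 min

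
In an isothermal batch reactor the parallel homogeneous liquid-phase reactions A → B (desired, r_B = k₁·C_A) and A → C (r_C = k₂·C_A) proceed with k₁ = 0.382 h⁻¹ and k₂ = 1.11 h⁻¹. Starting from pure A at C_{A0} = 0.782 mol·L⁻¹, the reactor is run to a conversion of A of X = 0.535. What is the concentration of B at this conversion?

C_A = C_{A0}(1−X) = 0.3636 mol·L⁻¹.
Both paths are first order in A, so the instantaneous fraction to B is constant: dC_B/d(−C_A) = k₁/(k₁+k₂) = 0.2560.
C_B = 0.2560·(C_{A0}−C_A) = 0.2560×0.4184 = 0.107 mol·L⁻¹.

0.107 mol·L⁻¹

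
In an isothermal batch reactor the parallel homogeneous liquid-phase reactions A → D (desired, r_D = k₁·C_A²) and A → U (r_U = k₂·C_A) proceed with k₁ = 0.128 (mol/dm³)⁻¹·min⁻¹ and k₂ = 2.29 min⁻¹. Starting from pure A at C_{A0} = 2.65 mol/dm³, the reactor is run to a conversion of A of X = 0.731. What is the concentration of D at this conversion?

0.165 mol/dm³

C_A = C_{A0}(1−X) = 0.7128 mol/dm³.
Along a PFR/batch, dC_U/dC_A = −r_U/(r_D+r_U) = −k₂/(k₂+k₁·C_A).
Integrating from C_{A0} to C_A: C_U = (2.29/0.128)·ln[(2.29+0.128·2.65)/(2.29+0.128·0.713)] = 17.89·ln(2.629/2.381) = 1.772 mol/dm³.
Then C_D = (C_{A0}−C_A) − C_U = 1.937 − 1.772 = 0.1650 mol/dm³.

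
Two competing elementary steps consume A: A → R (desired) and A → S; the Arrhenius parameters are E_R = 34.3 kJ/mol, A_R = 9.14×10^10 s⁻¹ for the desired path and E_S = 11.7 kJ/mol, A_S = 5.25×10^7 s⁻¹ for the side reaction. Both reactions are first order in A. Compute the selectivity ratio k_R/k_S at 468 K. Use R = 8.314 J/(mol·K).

Since both paths have the same order in A, the concentration cancels and S_{R/S} = k_R/k_S = (A_R/A_S)·exp[(E_S−E_R)/(RT)].
(E_S−E_R)/(RT) = (11.7−34.3)×10³/(8.314×468) = -22600/3891 = -5.808.
k_R/k_S = (9.14×10^10/5.25×10^7)·exp(-5.808) = 1741 × 0.003002 = 5.23.

5.23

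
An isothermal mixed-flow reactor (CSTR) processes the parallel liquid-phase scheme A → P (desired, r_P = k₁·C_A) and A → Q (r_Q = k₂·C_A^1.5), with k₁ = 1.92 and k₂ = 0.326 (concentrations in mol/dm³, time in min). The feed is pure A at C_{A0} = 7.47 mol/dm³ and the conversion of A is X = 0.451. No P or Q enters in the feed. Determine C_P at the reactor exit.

2.51 mol/dm³

Exit C_A = C_{A0}(1−X) = 7.47×0.549 = 4.101 mol/dm³.
Rates in a CSTR are evaluated at the outlet concentration: r_P = 1.92×4.101 = 7.874, r_Q = 0.326×4.101^1.5 = 2.707.
Fraction of consumed A going to P: r_P/(r_P+r_Q) = 0.7441.
C_P = 0.7441·C_{A0}·X = 0.7441×7.47×0.451 = 2.51 mol/dm³.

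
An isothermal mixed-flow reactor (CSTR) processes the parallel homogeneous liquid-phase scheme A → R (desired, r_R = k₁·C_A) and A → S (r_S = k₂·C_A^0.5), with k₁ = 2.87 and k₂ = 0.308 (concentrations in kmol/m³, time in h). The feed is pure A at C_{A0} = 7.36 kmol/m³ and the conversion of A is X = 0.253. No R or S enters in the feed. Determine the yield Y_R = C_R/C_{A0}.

0.242

Exit C_A = C_{A0}(1−X) = 7.36×0.747 = 5.498 kmol/m³.
Rates in a CSTR are evaluated at the outlet concentration: r_R = 2.87×5.498 = 15.78, r_S = 0.308×5.498^0.5 = 0.7222.
Fraction of consumed A going to R: r_R/(r_R+r_S) = 0.9562.
C_R = 0.9562·C_{A0}·X = 0.9562×7.36×0.253 = 1.78 kmol/m³; Y_R = C_R/C_{A0} = 0.242.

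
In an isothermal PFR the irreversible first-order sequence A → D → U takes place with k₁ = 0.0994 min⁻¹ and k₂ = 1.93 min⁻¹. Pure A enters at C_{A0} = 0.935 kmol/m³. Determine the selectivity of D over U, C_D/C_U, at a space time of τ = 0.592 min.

For first-order series with pure A initially, C_D(τ) = k₁C_{A0}/(k₂−k₁)·(e^(−k₁τ) − e^(−k₂τ)).
e^(−k₁τ) = e^(−0.0994×0.592) = e^(−0.05884) = 0.9429; e^(−k₂τ) = e^(−1.143) = 0.3190.
C_D = 0.0994×0.935/(1.93−0.0994) × (0.9429−0.3190) = 0.05077×0.6239 = 0.03167 kmol/m³.
C_A = C_{A0}e^(−k₁τ) = 0.8816 kmol/m³, so C_U = C_{A0}−C_A−C_D = 0.02176 kmol/m³; C_D/C_U = 1.46.

1.46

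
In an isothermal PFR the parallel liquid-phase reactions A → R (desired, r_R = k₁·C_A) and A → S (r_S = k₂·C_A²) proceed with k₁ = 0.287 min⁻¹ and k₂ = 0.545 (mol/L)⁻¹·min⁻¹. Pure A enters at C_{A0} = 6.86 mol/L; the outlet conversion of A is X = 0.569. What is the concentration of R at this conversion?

C_A = C_{A0}(1−X) = 2.957 mol/L.
Along a PFR/batch, dC_R/dC_A = −r_R/(r_R+r_S) = −k₁/(k₁+k₂·C_A).
Integrating from C_{A0} to C_A: C_R = (0.287/0.545)·ln[(0.287+0.545·6.86)/(0.287+0.545·2.96)] = 0.5266·ln(4.026/1.898) = 0.3958 mol/L.

0.396 mol/L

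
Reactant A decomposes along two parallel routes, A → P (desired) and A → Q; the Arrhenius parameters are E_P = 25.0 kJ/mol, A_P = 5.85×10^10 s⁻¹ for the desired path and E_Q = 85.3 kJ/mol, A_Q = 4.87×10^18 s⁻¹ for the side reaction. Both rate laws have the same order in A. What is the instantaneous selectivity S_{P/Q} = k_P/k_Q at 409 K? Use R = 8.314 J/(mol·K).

Since both paths have the same order in A, the concentration cancels and S_{P/Q} = k_P/k_Q = (A_P/A_Q)·exp[(E_Q−E_P)/(RT)].
(E_Q−E_P)/(RT) = (85.3−25.0)×10³/(8.314×409) = 60300/3400 = 17.73.
k_P/k_Q = (5.85×10^10/4.87×10^18)·exp(17.73) = 1.201×10^-8 × 5.028×10^7 = 0.604.

0.604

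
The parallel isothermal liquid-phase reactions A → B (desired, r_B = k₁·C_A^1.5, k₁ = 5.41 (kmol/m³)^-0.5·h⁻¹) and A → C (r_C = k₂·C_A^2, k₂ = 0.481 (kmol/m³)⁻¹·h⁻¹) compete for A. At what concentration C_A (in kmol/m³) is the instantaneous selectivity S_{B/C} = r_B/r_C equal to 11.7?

0.924 kmol/m³

S_{B/C} = (k₁/k₂)·C_A^-0.5 ⇒ C_A = (S·k₂/k₁)^(-2).
= (11.7×0.481/5.41)^(-2) = (1.040)^(-2) = 0.924 kmol/m³.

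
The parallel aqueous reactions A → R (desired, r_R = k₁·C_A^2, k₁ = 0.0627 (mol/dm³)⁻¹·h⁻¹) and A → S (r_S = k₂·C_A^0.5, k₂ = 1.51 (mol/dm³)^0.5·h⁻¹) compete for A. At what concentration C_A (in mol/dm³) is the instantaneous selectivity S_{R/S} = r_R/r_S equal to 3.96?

20.9 mol/dm³

S_{R/S} = (k₁/k₂)·C_A^1.5 ⇒ C_A = (S·k₂/k₁)^(1/1.5).
= (3.96×1.51/0.0627)^(0.6667) = (95.37)^(0.6667) = 20.9 mol/dm³.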